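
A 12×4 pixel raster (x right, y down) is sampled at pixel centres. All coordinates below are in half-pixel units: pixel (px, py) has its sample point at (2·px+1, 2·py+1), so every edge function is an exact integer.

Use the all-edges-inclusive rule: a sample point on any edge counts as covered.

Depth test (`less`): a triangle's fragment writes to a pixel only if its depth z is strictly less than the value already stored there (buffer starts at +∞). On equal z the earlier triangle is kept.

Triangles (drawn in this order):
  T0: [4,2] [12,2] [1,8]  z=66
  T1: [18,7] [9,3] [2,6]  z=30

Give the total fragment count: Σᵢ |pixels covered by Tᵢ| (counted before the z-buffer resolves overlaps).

T0:
  2·area = 48
  edge (4, 2)→(12, 2): d=(8,0) inclusive
  edge (12, 2)→(1, 8): d=(-11,6) inclusive
  edge (1, 8)→(4, 2): d=(3,-6) inclusive
    (2,1)@(5, 3): e=[8,31,9] → █
    (3,1)@(7, 3): e=[8,19,21] → █
    (4,1)@(9, 3): e=[8,7,33] → █
    (5,1)@(11, 3): e=[8,-5,45] → ·
    (1,2)@(3, 5): e=[24,21,3] → █
    (3,2)@(7, 5): e=[24,-3,27] → ·
    (4,2)@(9, 5): e=[24,-15,39] → ·
    (1,3)@(3, 7): e=[40,-1,9] → ·
    (2,3)@(5, 7): e=[40,-13,21] → ·
  covered (5 px):
    · · · · · · · · · · · ·
    · · █ █ █ · · · · · · ·
    · █ █ · · · · · · · · ·
    · · · · · · · · · · · ·
T1:
  2·area = 55  (B↔C swapped to make it positive)
  edge (18, 7)→(2, 6): d=(-16,-1) inclusive
  edge (2, 6)→(9, 3): d=(7,-3) inclusive
  edge (9, 3)→(18, 7): d=(9,4) inclusive
    (4,1)@(9, 3): e=[55,0,0] → █  [on edge]
    (5,1)@(11, 3): e=[57,6,-8] → ·
    (2,2)@(5, 5): e=[19,2,34] → █
    (3,2)@(7, 5): e=[21,8,26] → █
    (5,2)@(11, 5): e=[25,20,10] → █
    (6,2)@(13, 5): e=[27,26,2] → █
    (7,2)@(15, 5): e=[29,32,-6] → ·
    (2,3)@(5, 7): e=[-13,16,52] → ·
    (3,3)@(7, 7): e=[-11,22,44] → ·
    (4,3)@(9, 7): e=[-9,28,36] → ·
    (5,3)@(11, 7): e=[-7,34,28] → ·
    (6,3)@(13, 7): e=[-5,40,20] → ·
  covered (6 px):
    · · · · · · · · · · · ·
    · · · · █ · · · · · · ·
    · · █ █ █ █ █ · · · · ·
    · · · · · · · · · · · ·

Answer: 11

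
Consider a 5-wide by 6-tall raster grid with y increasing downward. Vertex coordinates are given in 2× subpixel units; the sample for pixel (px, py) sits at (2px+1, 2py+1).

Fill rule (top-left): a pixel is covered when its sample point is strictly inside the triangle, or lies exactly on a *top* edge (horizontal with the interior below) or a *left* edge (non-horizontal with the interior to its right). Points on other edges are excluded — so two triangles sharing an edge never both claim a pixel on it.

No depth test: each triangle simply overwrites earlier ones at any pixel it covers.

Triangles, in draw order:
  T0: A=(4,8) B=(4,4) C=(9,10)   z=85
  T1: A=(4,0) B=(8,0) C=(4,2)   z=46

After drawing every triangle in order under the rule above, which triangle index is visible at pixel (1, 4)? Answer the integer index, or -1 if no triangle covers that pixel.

T0:
  2·area = 20
  edge (4, 8)→(4, 4): d=(0,-4) top-left  bias=+0
  edge (4, 4)→(9, 10): d=(5,6) right/bottom  bias=-1
  edge (9, 10)→(4, 8): d=(-5,-2) top-left  bias=+0
    (2,3)@(5, 7): e=[4,9,7] → █
    (3,3)@(7, 7): e=[12,-3,11] → ·
    (2,4)@(5, 9): e=[4,19,-3] → ·
    (3,4)@(7, 9): e=[12,7,1] → █
    (4,4)@(9, 9): e=[20,-5,5] → ·
    (3,5)@(7, 11): e=[12,17,-9] → ·
  covered (2 px):
    · · · · ·
    · · · · ·
    · · · · ·
    · · █ · ·
    · · · █ ·
    · · · · ·
T1:
  2·area = 8
  edge (4, 0)→(8, 0): d=(4,0) top-left  bias=+0
  edge (8, 0)→(4, 2): d=(-4,2) right/bottom  bias=-1
  edge (4, 2)→(4, 0): d=(0,-2) top-left  bias=+0
    (2,0)@(5, 1): e=[4,2,2] → █
    (3,0)@(7, 1): e=[4,-2,6] → ·
    (2,1)@(5, 3): e=[12,-6,2] → ·
  covered (1 px):
    · · █ · ·
    · · · · ·
    · · · · ·
    · · · · ·
    · · · · ·
    · · · · ·

Z-buffer (winner per pixel, '.' = empty):
  . . 1 . .
  . . . . .
  . . . . .
  . . 0 . .
  . . . 0 .
  . . . . .

Final: -1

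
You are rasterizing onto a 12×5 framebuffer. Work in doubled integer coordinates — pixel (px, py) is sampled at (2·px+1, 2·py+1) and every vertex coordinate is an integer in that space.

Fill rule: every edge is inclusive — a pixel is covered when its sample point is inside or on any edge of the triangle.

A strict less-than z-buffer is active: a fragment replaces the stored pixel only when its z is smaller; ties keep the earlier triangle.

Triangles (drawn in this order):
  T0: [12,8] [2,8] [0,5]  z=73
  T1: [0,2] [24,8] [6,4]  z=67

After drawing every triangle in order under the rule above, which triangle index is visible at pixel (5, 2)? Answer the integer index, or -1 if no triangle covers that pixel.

T0:
  2·area = 30
  edge (12, 8)→(2, 8): d=(-10,0) inclusive
  edge (2, 8)→(0, 5): d=(-2,-3) inclusive
  edge (0, 5)→(12, 8): d=(12,3) inclusive
    (1,3)@(3, 7): e=[10,5,15] → █
    (2,3)@(5, 7): e=[10,11,9] → █
    (3,3)@(7, 7): e=[10,17,3] → █
    (4,3)@(9, 7): e=[10,23,-3] → ·
    (1,4)@(3, 9): e=[-10,1,39] → ·
    (2,4)@(5, 9): e=[-10,7,33] → ·
    (3,4)@(7, 9): e=[-10,13,27] → ·
  covered (3 px):
    · · · · · · · · · · · ·
    · · · · · · · · · · · ·
    · · · · · · · · · · · ·
    · █ █ █ · · · · · · · ·
    · · · · · · · · · · · ·
T1:
  2·area = 12
  edge (0, 2)→(24, 8): d=(24,6) inclusive
  edge (24, 8)→(6, 4): d=(-18,-4) inclusive
  edge (6, 4)→(0, 2): d=(-6,-2) inclusive
    (1,1)@(3, 3): e=[6,6,0] → █  [on edge]
    (2,1)@(5, 3): e=[-6,14,4] → ·
    (1,2)@(3, 5): e=[54,-30,-12] → ·
    (4,2)@(9, 5): e=[18,-6,0] → ·  [on edge]
    (5,2)@(11, 5): e=[6,2,4] → █
    (6,2)@(13, 5): e=[-6,10,8] → ·
    (5,3)@(11, 7): e=[54,-34,-8] → ·
    (7,3)@(15, 7): e=[30,-18,0] → ·  [on edge]
    (10,4)@(21, 9): e=[42,-30,0] → ·  [on edge]
  covered (2 px):
    · · · · · · · · · · · ·
    · █ · · · · · · · · · ·
    · · · · · █ · · · · · ·
    · · · · · · · · · · · ·
    · · · · · · · · · · · ·

Z-buffer (winner per pixel, '.' = empty):
  . . . . . . . . . . . .
  . 1 . . . . . . . . . .
  . . . . . 1 . . . . . .
  . 0 0 0 . . . . . . . .
  . . . . . . . . . . . .

Result: 1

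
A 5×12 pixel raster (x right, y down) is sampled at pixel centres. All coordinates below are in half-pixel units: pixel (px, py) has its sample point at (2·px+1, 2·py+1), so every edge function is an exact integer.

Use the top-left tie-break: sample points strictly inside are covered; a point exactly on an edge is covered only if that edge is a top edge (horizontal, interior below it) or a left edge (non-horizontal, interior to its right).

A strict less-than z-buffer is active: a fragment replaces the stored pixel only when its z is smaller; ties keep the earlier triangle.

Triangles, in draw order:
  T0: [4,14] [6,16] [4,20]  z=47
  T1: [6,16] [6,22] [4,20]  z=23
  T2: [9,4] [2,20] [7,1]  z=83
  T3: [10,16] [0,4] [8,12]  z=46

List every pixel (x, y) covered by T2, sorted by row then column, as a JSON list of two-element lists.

T0:
  2·area = 12
  edge (4, 14)→(6, 16): d=(2,2) right/bottom  bias=-1
  edge (6, 16)→(4, 20): d=(-2,4) right/bottom  bias=-1
  edge (4, 20)→(4, 14): d=(0,-6) top-left  bias=+0
    (0,5)@(1, 11): e=[0,30,-18] → .  [on edge]
    (1,6)@(3, 13): e=[0,18,-6] → .  [on edge]
    (2,7)@(5, 15): e=[0,6,6] → .  [on edge]
    (2,8)@(5, 17): e=[4,2,6] → X
    (3,8)@(7, 17): e=[0,-6,18] → .  [on edge]
    (2,9)@(5, 19): e=[8,-2,6] → .
    (4,9)@(9, 19): e=[0,-18,30] → .  [on edge]
  covered (1 px):
    . . . . .
    . . . . .
    . . . . .
    . . . . .
    . . . . .
    . . . . .
    . . . . .
    . . . . .
    . . X . .
    . . . . .
    . . . . .
    . . . . .
T1:
  2·area = 12
  edge (6, 16)→(6, 22): d=(0,6) right/bottom  bias=-1
  edge (6, 22)→(4, 20): d=(-2,-2) top-left  bias=+0
  edge (4, 20)→(6, 16): d=(2,-4) top-left  bias=+0
    (0,8)@(1, 17): e=[30,0,-18] → .  [on edge]
    (1,9)@(3, 19): e=[18,0,-6] → .  [on edge]
    (2,9)@(5, 19): e=[6,4,2] → X
    (3,9)@(7, 19): e=[-6,8,10] → .
    (2,10)@(5, 21): e=[6,0,6] → X  [on edge]
    (3,10)@(7, 21): e=[-6,4,14] → .
    (2,11)@(5, 23): e=[6,-4,10] → .
    (3,11)@(7, 23): e=[-6,0,18] → .  [on edge]
  covered (2 px):
    . . . . .
    . . . . .
    . . . . .
    . . . . .
    . . . . .
    . . . . .
    . . . . .
    . . . . .
    . . . . .
    . . X . .
    . . X . .
    . . . . .
T2:
  2·area = 53
  edge (9, 4)→(2, 20): d=(-7,16) right/bottom  bias=-1
  edge (2, 20)→(7, 1): d=(5,-19) top-left  bias=+0
  edge (7, 1)→(9, 4): d=(2,3) right/bottom  bias=-1
    (3,0)@(7, 1): e=[53,0,0] → .  [on edge]
    (3,1)@(7, 3): e=[39,10,4] → X
    (4,1)@(9, 3): e=[7,48,-2] → .
    (3,2)@(7, 5): e=[25,20,8] → X
    (4,2)@(9, 5): e=[-7,58,2] → .
    (3,3)@(7, 7): e=[11,30,12] → X
    (4,3)@(9, 7): e=[-21,68,6] → .
    (2,4)@(5, 9): e=[29,2,22] → X
    (3,4)@(7, 9): e=[-3,40,16] → .
    (2,5)@(5, 11): e=[15,12,26] → X
    (3,5)@(7, 11): e=[-17,50,20] → .
    (2,6)@(5, 13): e=[1,22,30] → X
  covered (7 px):
    . . . . .
    . . . X .
    . . . X .
    . . . X .
    . . X . .
    . . X . .
    . . X . .
    . . . . .
    . X . . .
    . . . . .
    . . . . .
    . . . . .
T3:
  2·area = 16
  edge (10, 16)→(0, 4): d=(-10,-12) top-left  bias=+0
  edge (0, 4)→(8, 12): d=(8,8) right/bottom  bias=-1
  edge (8, 12)→(10, 16): d=(2,4) right/bottom  bias=-1
    (0,2)@(1, 5): e=[2,0,14] → .  [on edge]
    (1,3)@(3, 7): e=[6,0,10] → .  [on edge]
    (2,4)@(5, 9): e=[10,0,6] → .  [on edge]
    (3,5)@(7, 11): e=[14,0,2] → .  [on edge]
    (4,6)@(9, 13): e=[18,0,-2] → .  [on edge]
  covered (0 px):
    . . . . .
    . . . . .
    . . . . .
    . . . . .
    . . . . .
    . . . . .
    . . . . .
    . . . . .
    . . . . .
    . . . . .
    . . . . .
    . . . . .

Result: [[3,1],[3,2],[3,3],[2,4],[2,5],[2,6],[1,8]]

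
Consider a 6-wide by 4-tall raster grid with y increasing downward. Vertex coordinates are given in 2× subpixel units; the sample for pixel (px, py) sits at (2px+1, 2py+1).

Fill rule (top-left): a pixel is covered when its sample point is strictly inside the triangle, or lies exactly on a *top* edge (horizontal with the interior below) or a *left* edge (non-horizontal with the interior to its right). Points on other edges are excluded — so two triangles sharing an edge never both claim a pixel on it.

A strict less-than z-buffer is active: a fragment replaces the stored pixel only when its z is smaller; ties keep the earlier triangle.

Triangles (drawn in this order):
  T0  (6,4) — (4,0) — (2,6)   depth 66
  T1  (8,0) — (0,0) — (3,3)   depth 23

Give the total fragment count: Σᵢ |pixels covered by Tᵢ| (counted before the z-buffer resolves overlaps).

T0:
  2·area = 20  (B↔C swapped to make it positive)
  edge (6, 4)→(2, 6): d=(-4,2) right/bottom  bias=-1
  edge (2, 6)→(4, 0): d=(2,-6) top-left  bias=+0
  edge (4, 0)→(6, 4): d=(2,4) right/bottom  bias=-1
    (1,1)@(3, 3): e=[10,0,10] → █  [on edge]
    (2,1)@(5, 3): e=[6,12,2] → █
    (3,1)@(7, 3): e=[2,24,-6] → ·
    (1,2)@(3, 5): e=[2,4,14] → █
    (2,2)@(5, 5): e=[-2,16,6] → ·
    (1,3)@(3, 7): e=[-6,8,18] → ·
  covered (3 px):
    · · · · · ·
    · █ █ · · ·
    · █ · · · ·
    · · · · · ·
T1:
  2·area = 24  (B↔C swapped to make it positive)
  edge (8, 0)→(3, 3): d=(-5,3) right/bottom  bias=-1
  edge (3, 3)→(0, 0): d=(-3,-3) top-left  bias=+0
  edge (0, 0)→(8, 0): d=(8,0) top-left  bias=+0
    (0,0)@(1, 1): e=[16,0,8] → █  [on edge]
    (1,0)@(3, 1): e=[10,6,8] → █
    (2,0)@(5, 1): e=[4,12,8] → █
    (3,0)@(7, 1): e=[-2,18,8] → ·
    (0,1)@(1, 3): e=[6,-6,24] → ·
    (1,1)@(3, 3): e=[0,0,24] → ·  [on edge]
    (2,1)@(5, 3): e=[-6,6,24] → ·
    (2,2)@(5, 5): e=[-16,0,40] → ·  [on edge]
    (3,3)@(7, 7): e=[-32,0,56] → ·  [on edge]
  covered (3 px):
    █ █ █ · · ·
    · · · · · ·
    · · · · · ·
    · · · · · ·

Final: 6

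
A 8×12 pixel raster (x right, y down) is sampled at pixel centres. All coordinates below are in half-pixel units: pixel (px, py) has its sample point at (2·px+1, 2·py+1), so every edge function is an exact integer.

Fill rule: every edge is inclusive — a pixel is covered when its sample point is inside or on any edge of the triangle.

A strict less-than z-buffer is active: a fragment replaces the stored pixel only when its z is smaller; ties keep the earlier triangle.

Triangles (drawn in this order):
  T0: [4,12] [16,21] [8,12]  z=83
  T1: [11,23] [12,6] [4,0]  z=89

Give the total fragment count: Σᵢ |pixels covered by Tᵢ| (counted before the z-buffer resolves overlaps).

T0:
  2·area = 36  (B↔C swapped to make it positive)
  edge (4, 12)→(8, 12): d=(4,0) inclusive
  edge (8, 12)→(16, 21): d=(8,9) inclusive
  edge (16, 21)→(4, 12): d=(-12,-9) inclusive
    (3,6)@(7, 13): e=[4,17,15] → █
    (4,6)@(9, 13): e=[4,-1,33] → ·
    (3,7)@(7, 15): e=[12,33,-9] → ·
    (4,7)@(9, 15): e=[12,15,9] → █
    (5,7)@(11, 15): e=[12,-3,27] → ·
    (4,8)@(9, 17): e=[20,31,-15] → ·
    (5,8)@(11, 17): e=[20,13,3] → █
    (6,8)@(13, 17): e=[20,-5,21] → ·
    (5,9)@(11, 19): e=[28,29,-21] → ·
  covered (3 px):
    · · · · · · · ·
    · · · · · · · ·
    · · · · · · · ·
    · · · · · · · ·
    · · · · · · · ·
    · · · · · · · ·
    · · · █ · · · ·
    · · · · █ · · ·
    · · · · · █ · ·
    · · · · · · · ·
    · · · · · · · ·
    · · · · · · · ·
T1:
  2·area = 142  (B↔C swapped to make it positive)
  edge (11, 23)→(4, 0): d=(-7,-23) inclusive
  edge (4, 0)→(12, 6): d=(8,6) inclusive
  edge (12, 6)→(11, 23): d=(-1,17) inclusive
    (2,0)@(5, 1): e=[16,2,124] → █
    (3,0)@(7, 1): e=[62,-10,90] → ·
    (2,1)@(5, 3): e=[2,18,122] → █
    (3,1)@(7, 3): e=[48,6,88] → █
    (4,1)@(9, 3): e=[94,-6,54] → ·
    (2,2)@(5, 5): e=[-12,34,120] → ·
    (3,2)@(7, 5): e=[34,22,86] → █
    (4,2)@(9, 5): e=[80,10,52] → █
    (5,2)@(11, 5): e=[126,-2,18] → ·
    (3,3)@(7, 7): e=[20,38,84] → █
    (5,3)@(11, 7): e=[112,14,16] → █
    (6,3)@(13, 7): e=[158,2,-18] → ·
    (5,11)@(11, 23): e=[0,142,0] → █  [on edge]
  covered (21 px):
    · · █ · · · · ·
    · · █ █ · · · ·
    · · · █ █ · · ·
    · · · █ █ █ · ·
    · · · █ █ █ · ·
    · · · · █ █ · ·
    · · · · █ █ · ·
    · · · · █ █ · ·
    · · · · · █ · ·
    · · · · · █ · ·
    · · · · · █ · ·
    · · · · · █ · ·

Final: 24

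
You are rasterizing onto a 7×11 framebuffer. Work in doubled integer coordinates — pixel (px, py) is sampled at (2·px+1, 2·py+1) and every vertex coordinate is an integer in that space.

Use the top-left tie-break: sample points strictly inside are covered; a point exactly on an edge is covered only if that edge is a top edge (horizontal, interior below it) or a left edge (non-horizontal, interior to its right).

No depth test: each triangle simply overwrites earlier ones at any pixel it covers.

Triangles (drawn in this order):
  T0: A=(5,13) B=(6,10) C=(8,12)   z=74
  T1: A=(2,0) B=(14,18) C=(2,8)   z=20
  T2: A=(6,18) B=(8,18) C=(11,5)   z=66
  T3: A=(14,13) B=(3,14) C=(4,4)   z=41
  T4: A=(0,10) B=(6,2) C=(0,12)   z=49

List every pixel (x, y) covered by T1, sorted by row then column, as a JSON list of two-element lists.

T0:
  2·area = 8
  edge (5, 13)→(6, 10): d=(1,-3) top-left  bias=+0
  edge (6, 10)→(8, 12): d=(2,2) right/bottom  bias=-1
  edge (8, 12)→(5, 13): d=(-3,1) right/bottom  bias=-1
    (4,0)@(9, 1): e=[0,-24,32] → ·  [on edge]
    (0,2)@(1, 5): e=[-20,0,28] → ·  [on edge]
    (1,3)@(3, 7): e=[-12,0,20] → ·  [on edge]
    (3,3)@(7, 7): e=[0,-8,16] → ·  [on edge]
    (2,4)@(5, 9): e=[-4,0,12] → ·  [on edge]
    (3,5)@(7, 11): e=[4,0,4] → ·  [on edge]
    (5,5)@(11, 11): e=[16,-8,0] → ·  [on edge]
    (2,6)@(5, 13): e=[0,8,0] → ·  [on edge]
    (4,6)@(9, 13): e=[12,0,-4] → ·  [on edge]
    (5,7)@(11, 15): e=[20,0,-12] → ·  [on edge]
    (6,8)@(13, 17): e=[28,0,-20] → ·  [on edge]
    (1,9)@(3, 19): e=[0,24,-16] → ·  [on edge]
  covered (0 px):
    · · · · · · ·
    · · · · · · ·
    · · · · · · ·
    · · · · · · ·
    · · · · · · ·
    · · · · · · ·
    · · · · · · ·
    · · · · · · ·
    · · · · · · ·
    · · · · · · ·
    · · · · · · ·
T1:
  2·area = 96
  edge (2, 0)→(14, 18): d=(12,18) right/bottom  bias=-1
  edge (14, 18)→(2, 8): d=(-12,-10) top-left  bias=+0
  edge (2, 8)→(2, 0): d=(0,-8) top-left  bias=+0
    (1,1)@(3, 3): e=[18,70,8] → #
    (2,1)@(5, 3): e=[-18,90,24] → ·
    (1,2)@(3, 5): e=[42,46,8] → #
    (2,2)@(5, 5): e=[6,66,24] → #
    (3,2)@(7, 5): e=[-30,86,40] → ·
    (1,3)@(3, 7): e=[66,22,8] → #
    (3,3)@(7, 7): e=[-6,62,40] → ·
    (1,4)@(3, 9): e=[90,-2,8] → ·
    (2,4)@(5, 9): e=[54,18,24] → #
    (3,4)@(7, 9): e=[18,38,40] → #
    (4,4)@(9, 9): e=[-18,58,56] → ·
    (2,5)@(5, 11): e=[78,-6,24] → ·
  covered (12 px):
    · · · · · · ·
    · # · · · · ·
    · # # · · · ·
    · # # · · · ·
    · · # # · · ·
    · · · # # · ·
    · · · · # · ·
    · · · · · # ·
    · · · · · · #
    · · · · · · ·
    · · · · · · ·
T2:
  2·area = 26  (B↔C swapped to make it positive)
  edge (6, 18)→(11, 5): d=(5,-13) top-left  bias=+0
  edge (11, 5)→(8, 18): d=(-3,13) right/bottom  bias=-1
  edge (8, 18)→(6, 18): d=(-2,0) right/bottom  bias=-1
    (5,2)@(11, 5): e=[0,0,26] → ·  [on edge]
    (4,5)@(9, 11): e=[4,8,14] → #
    (5,5)@(11, 11): e=[30,-18,14] → ·
    (4,6)@(9, 13): e=[14,2,10] → #
    (5,6)@(11, 13): e=[40,-24,10] → ·
    (4,7)@(9, 15): e=[24,-4,6] → ·
    (3,8)@(7, 17): e=[8,16,2] → #
    (4,8)@(9, 17): e=[34,-10,2] → ·
    (3,9)@(7, 19): e=[18,10,-2] → ·
  covered (3 px):
    · · · · · · ·
    · · · · · · ·
    · · · · · · ·
    · · · · · · ·
    · · · · · · ·
    · · · · # · ·
    · · · · # · ·
    · · · · · · ·
    · · · # · · ·
    · · · · · · ·
    · · · · · · ·
T3:
  2·area = 109
  edge (14, 13)→(3, 14): d=(-11,1) right/bottom  bias=-1
  edge (3, 14)→(4, 4): d=(1,-10) top-left  bias=+0
  edge (4, 4)→(14, 13): d=(10,9) right/bottom  bias=-1
    (2,2)@(5, 5): e=[97,11,1] → #
    (3,2)@(7, 5): e=[95,31,-17] → ·
    (2,3)@(5, 7): e=[75,13,21] → #
    (3,3)@(7, 7): e=[73,33,3] → #
    (4,3)@(9, 7): e=[71,53,-15] → ·
    (2,4)@(5, 9): e=[53,15,41] → #
    (4,4)@(9, 9): e=[49,55,5] → #
    (5,4)@(11, 9): e=[47,75,-13] → ·
    (2,5)@(5, 11): e=[31,17,61] → #
    (5,5)@(11, 11): e=[25,77,7] → #
    (6,5)@(13, 11): e=[23,97,-11] → ·
    (2,6)@(5, 13): e=[9,19,81] → #
  covered (15 px):
    · · · · · · ·
    · · · · · · ·
    · · # · · · ·
    · · # # · · ·
    · · # # # · ·
    · · # # # # ·
    · · # # # # #
    · · · · · · ·
    · · · · · · ·
    · · · · · · ·
    · · · · · · ·
T4:
  2·area = 12
  edge (0, 10)→(6, 2): d=(6,-8) top-left  bias=+0
  edge (6, 2)→(0, 12): d=(-6,10) right/bottom  bias=-1
  edge (0, 12)→(0, 10): d=(0,-2) top-left  bias=+0
    (1,3)@(3, 7): e=[6,0,6] → ·  [on edge]
    (0,4)@(1, 9): e=[2,8,2] → #
    (1,4)@(3, 9): e=[18,-12,6] → ·
    (0,5)@(1, 11): e=[14,-4,2] → ·
  covered (1 px):
    · · · · · · ·
    · · · · · · ·
    · · · · · · ·
    · · · · · · ·
    # · · · · · ·
    · · · · · · ·
    · · · · · · ·
    · · · · · · ·
    · · · · · · ·
    · · · · · · ·
    · · · · · · ·

Answer: [[1,1],[1,2],[2,2],[1,3],[2,3],[2,4],[3,4],[3,5],[4,5],[4,6],[5,7],[6,8]]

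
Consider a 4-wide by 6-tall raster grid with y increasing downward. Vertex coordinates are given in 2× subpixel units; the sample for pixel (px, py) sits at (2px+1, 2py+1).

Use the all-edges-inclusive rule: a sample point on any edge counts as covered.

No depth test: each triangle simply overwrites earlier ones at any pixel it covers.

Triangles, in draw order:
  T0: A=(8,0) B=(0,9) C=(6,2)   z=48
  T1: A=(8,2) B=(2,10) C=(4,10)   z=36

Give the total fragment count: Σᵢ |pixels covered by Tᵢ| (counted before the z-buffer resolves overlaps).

T0:
  2·area = 2
  edge (8, 0)→(0, 9): d=(-8,9) inclusive
  edge (0, 9)→(6, 2): d=(6,-7) inclusive
  edge (6, 2)→(8, 0): d=(2,-2) inclusive
    (3,0)@(7, 1): e=[1,1,0] → X  [on edge]
    (2,1)@(5, 3): e=[3,-1,0] → .  [on edge]
    (3,1)@(7, 3): e=[-15,13,4] → .
    (1,2)@(3, 5): e=[5,-3,0] → .  [on edge]
    (0,3)@(1, 7): e=[7,-5,0] → .  [on edge]
  covered (1 px):
    . . . X
    . . . .
    . . . .
    . . . .
    . . . .
    . . . .
T1:
  2·area = 16  (B↔C swapped to make it positive)
  edge (8, 2)→(4, 10): d=(-4,8) inclusive
  edge (4, 10)→(2, 10): d=(-2,0) inclusive
  edge (2, 10)→(8, 2): d=(6,-8) inclusive
    (2,3)@(5, 7): e=[4,6,6] → X
    (3,3)@(7, 7): e=[-12,6,22] → .
    (1,4)@(3, 9): e=[12,2,2] → X
    (2,4)@(5, 9): e=[-4,2,18] → .
    (1,5)@(3, 11): e=[4,-2,14] → .
  covered (2 px):
    . . . .
    . . . .
    . . . .
    . . X .
    . X . .
    . . . .

Final: 3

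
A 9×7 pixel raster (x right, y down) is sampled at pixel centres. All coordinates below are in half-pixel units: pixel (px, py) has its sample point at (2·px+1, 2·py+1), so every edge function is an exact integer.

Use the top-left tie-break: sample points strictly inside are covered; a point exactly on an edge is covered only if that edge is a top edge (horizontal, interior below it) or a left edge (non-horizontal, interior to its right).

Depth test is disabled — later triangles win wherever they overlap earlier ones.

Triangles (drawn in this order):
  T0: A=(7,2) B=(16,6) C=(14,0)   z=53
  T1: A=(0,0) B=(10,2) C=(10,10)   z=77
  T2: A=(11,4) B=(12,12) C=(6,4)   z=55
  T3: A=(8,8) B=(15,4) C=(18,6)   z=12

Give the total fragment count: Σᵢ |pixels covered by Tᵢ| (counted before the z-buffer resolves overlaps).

T0:
  2·area = 46  (B↔C swapped to make it positive)
  edge (7, 2)→(14, 0): d=(7,-2) top-left  bias=+0
  edge (14, 0)→(16, 6): d=(2,6) right/bottom  bias=-1
  edge (16, 6)→(7, 2): d=(-9,-4) top-left  bias=+0
    (5,0)@(11, 1): e=[1,20,25] → X
    (6,0)@(13, 1): e=[5,8,33] → X
    (7,0)@(15, 1): e=[9,-4,41] → .
    (5,1)@(11, 3): e=[15,24,7] → X
    (7,1)@(15, 3): e=[23,0,23] → .  [on edge]
    (5,2)@(11, 5): e=[29,28,-11] → .
    (6,2)@(13, 5): e=[33,16,-3] → .
    (7,2)@(15, 5): e=[37,4,5] → X
    (8,2)@(17, 5): e=[41,-8,13] → .
    (7,3)@(15, 7): e=[51,8,-13] → .
    (8,4)@(17, 9): e=[69,0,-23] → .  [on edge]
  covered (5 px):
    . . . . . X X . .
    . . . . . X X . .
    . . . . . . . X .
    . . . . . . . . .
    . . . . . . . . .
    . . . . . . . . .
    . . . . . . . . .
T1:
  2·area = 80
  edge (0, 0)→(10, 2): d=(10,2) right/bottom  bias=-1
  edge (10, 2)→(10, 10): d=(0,8) right/bottom  bias=-1
  edge (10, 10)→(0, 0): d=(-10,-10) top-left  bias=+0
    (0,0)@(1, 1): e=[8,72,0] → X  [on edge]
    (1,0)@(3, 1): e=[4,56,20] → X
    (2,0)@(5, 1): e=[0,40,40] → .  [on edge]
    (0,1)@(1, 3): e=[28,72,-20] → .
    (1,1)@(3, 3): e=[24,56,0] → X  [on edge]
    (2,1)@(5, 3): e=[20,40,20] → X
    (3,1)@(7, 3): e=[16,24,40] → X
    (4,1)@(9, 3): e=[12,8,60] → X
    (5,1)@(11, 3): e=[8,-8,80] → .
    (7,1)@(15, 3): e=[0,-40,120] → .  [on edge]
    (1,2)@(3, 5): e=[44,56,-20] → .
    (2,2)@(5, 5): e=[40,40,0] → X  [on edge]
    (3,3)@(7, 7): e=[56,24,0] → X  [on edge]
    (4,4)@(9, 9): e=[72,8,0] → X  [on edge]
    (5,5)@(11, 11): e=[88,-8,0] → .  [on edge]
    (6,6)@(13, 13): e=[104,-24,0] → .  [on edge]
  covered (12 px):
    X X . . . . . . .
    . X X X X . . . .
    . . X X X . . . .
    . . . X X . . . .
    . . . . X . . . .
    . . . . . . . . .
    . . . . . . . . .
T2:
  2·area = 40
  edge (11, 4)→(12, 12): d=(1,8) right/bottom  bias=-1
  edge (12, 12)→(6, 4): d=(-6,-8) top-left  bias=+0
  edge (6, 4)→(11, 4): d=(5,0) top-left  bias=+0
    (3,2)@(7, 5): e=[33,2,5] → X
    (4,2)@(9, 5): e=[17,18,5] → X
    (5,2)@(11, 5): e=[1,34,5] → X
    (6,2)@(13, 5): e=[-15,50,5] → .
    (3,3)@(7, 7): e=[35,-10,15] → .
    (4,3)@(9, 7): e=[19,6,15] → X
    (6,3)@(13, 7): e=[-13,38,15] → .
    (4,4)@(9, 9): e=[21,-6,25] → .
    (5,4)@(11, 9): e=[5,10,25] → X
    (6,4)@(13, 9): e=[-11,26,25] → .
    (5,5)@(11, 11): e=[7,-2,35] → .
  covered (6 px):
    . . . . . . . . .
    . . . . . . . . .
    . . . X X X . . .
    . . . . X X . . .
    . . . . . X . . .
    . . . . . . . . .
    . . . . . . . . .
T3:
  2·area = 26
  edge (8, 8)→(15, 4): d=(7,-4) top-left  bias=+0
  edge (15, 4)→(18, 6): d=(3,2) right/bottom  bias=-1
  edge (18, 6)→(8, 8): d=(-10,2) right/bottom  bias=-1
    (7,2)@(15, 5): e=[7,3,16] → X
    (8,2)@(17, 5): e=[15,-1,12] → .
    (5,3)@(11, 7): e=[5,17,4] → X
    (6,3)@(13, 7): e=[13,13,0] → .  [on edge]
    (7,3)@(15, 7): e=[21,9,-4] → .
    (1,4)@(3, 9): e=[-13,39,0] → .  [on edge]
    (5,4)@(11, 9): e=[19,23,-16] → .
  covered (2 px):
    . . . . . . . . .
    . . . . . . . . .
    . . . . . . . X .
    . . . . . X . . .
    . . . . . . . . .
    . . . . . . . . .
    . . . . . . . . .

Answer: 25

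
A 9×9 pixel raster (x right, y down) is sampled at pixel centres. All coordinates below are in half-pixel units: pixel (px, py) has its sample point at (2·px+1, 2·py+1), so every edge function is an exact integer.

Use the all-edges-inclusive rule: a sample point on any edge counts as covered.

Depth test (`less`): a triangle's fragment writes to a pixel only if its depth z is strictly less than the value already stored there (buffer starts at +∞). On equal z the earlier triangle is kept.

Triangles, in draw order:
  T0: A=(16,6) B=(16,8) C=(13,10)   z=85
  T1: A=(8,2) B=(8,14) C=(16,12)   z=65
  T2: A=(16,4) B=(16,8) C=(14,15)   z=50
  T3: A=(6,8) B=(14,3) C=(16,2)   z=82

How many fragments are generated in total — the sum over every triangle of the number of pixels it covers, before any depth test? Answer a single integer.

T0:
  2·area = 6
  edge (16, 6)→(16, 8): d=(0,2) inclusive
  edge (16, 8)→(13, 10): d=(-3,2) inclusive
  edge (13, 10)→(16, 6): d=(3,-4) inclusive
  covered (0 px):
    · · · · · · · · ·
    · · · · · · · · ·
    · · · · · · · · ·
    · · · · · · · · ·
    · · · · · · · · ·
    · · · · · · · · ·
    · · · · · · · · ·
    · · · · · · · · ·
    · · · · · · · · ·
T1:
  2·area = 96  (B↔C swapped to make it positive)
  edge (8, 2)→(16, 12): d=(8,10) inclusive
  edge (16, 12)→(8, 14): d=(-8,2) inclusive
  edge (8, 14)→(8, 2): d=(0,-12) inclusive
    (4,2)@(9, 5): e=[14,70,12] → #
    (5,2)@(11, 5): e=[-6,66,36] → ·
    (4,3)@(9, 7): e=[30,54,12] → #
    (5,3)@(11, 7): e=[10,50,36] → #
    (6,3)@(13, 7): e=[-10,46,60] → ·
    (4,4)@(9, 9): e=[46,38,12] → #
    (6,4)@(13, 9): e=[6,30,60] → #
    (7,4)@(15, 9): e=[-14,26,84] → ·
    (4,5)@(9, 11): e=[62,22,12] → #
    (7,5)@(15, 11): e=[2,10,84] → #
    (8,5)@(17, 11): e=[-18,6,108] → ·
    (4,6)@(9, 13): e=[78,6,12] → #
  covered (12 px):
    · · · · · · · · ·
    · · · · · · · · ·
    · · · · # · · · ·
    · · · · # # · · ·
    · · · · # # # · ·
    · · · · # # # # ·
    · · · · # # · · ·
    · · · · · · · · ·
    · · · · · · · · ·
T2:
  2·area = 8
  edge (16, 4)→(16, 8): d=(0,4) inclusive
  edge (16, 8)→(14, 15): d=(-2,7) inclusive
  edge (14, 15)→(16, 4): d=(2,-11) inclusive
    (7,5)@(15, 11): e=[4,1,3] → #
    (8,5)@(17, 11): e=[-4,-13,25] → ·
    (7,6)@(15, 13): e=[4,-3,7] → ·
  covered (1 px):
    · · · · · · · · ·
    · · · · · · · · ·
    · · · · · · · · ·
    · · · · · · · · ·
    · · · · · · · · ·
    · · · · · · · # ·
    · · · · · · · · ·
    · · · · · · · · ·
    · · · · · · · · ·
T3:
  2·area = 2
  edge (6, 8)→(14, 3): d=(8,-5) inclusive
  edge (14, 3)→(16, 2): d=(2,-1) inclusive
  edge (16, 2)→(6, 8): d=(-10,6) inclusive
    (5,2)@(11, 5): e=[1,1,0] → #  [on edge]
    (6,2)@(13, 5): e=[11,3,-12] → ·
    (5,3)@(11, 7): e=[17,5,-20] → ·
    (0,5)@(1, 11): e=[-1,3,0] → ·  [on edge]
  covered (1 px):
    · · · · · · · · ·
    · · · · · · · · ·
    · · · · · # · · ·
    · · · · · · · · ·
    · · · · · · · · ·
    · · · · · · · · ·
    · · · · · · · · ·
    · · · · · · · · ·
    · · · · · · · · ·

Result: 14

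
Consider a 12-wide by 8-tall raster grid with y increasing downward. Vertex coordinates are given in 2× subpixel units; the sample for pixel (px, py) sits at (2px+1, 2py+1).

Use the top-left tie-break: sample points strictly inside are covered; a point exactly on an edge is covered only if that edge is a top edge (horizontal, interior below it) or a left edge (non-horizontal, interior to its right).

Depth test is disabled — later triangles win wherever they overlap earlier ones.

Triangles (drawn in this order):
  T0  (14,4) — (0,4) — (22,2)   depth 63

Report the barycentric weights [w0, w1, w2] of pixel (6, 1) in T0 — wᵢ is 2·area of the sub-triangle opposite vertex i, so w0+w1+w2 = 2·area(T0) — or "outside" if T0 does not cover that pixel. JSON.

T0:
  2·area = 28
  edge (14, 4)→(0, 4): d=(-14,0) right/bottom  bias=-1
  edge (0, 4)→(22, 2): d=(22,-2) top-left  bias=+0
  edge (22, 2)→(14, 4): d=(-8,2) right/bottom  bias=-1
    (5,1)@(11, 3): e=[14,0,14] → #  [on edge]
    (6,1)@(13, 3): e=[14,4,10] → #
    (7,1)@(15, 3): e=[14,8,6] → #
    (8,1)@(17, 3): e=[14,12,2] → #
    (9,1)@(19, 3): e=[14,16,-2] → ·
    (5,2)@(11, 5): e=[-14,44,-2] → ·
    (6,2)@(13, 5): e=[-14,48,-6] → ·
    (7,2)@(15, 5): e=[-14,52,-10] → ·
    (8,2)@(17, 5): e=[-14,56,-14] → ·
  covered (4 px):
    · · · · · · · · · · · ·
    · · · · · # # # # · · ·
    · · · · · · · · · · · ·
    · · · · · · · · · · · ·
    · · · · · · · · · · · ·
    · · · · · · · · · · · ·
    · · · · · · · · · · · ·
    · · · · · · · · · · · ·

Answer: [4,10,14]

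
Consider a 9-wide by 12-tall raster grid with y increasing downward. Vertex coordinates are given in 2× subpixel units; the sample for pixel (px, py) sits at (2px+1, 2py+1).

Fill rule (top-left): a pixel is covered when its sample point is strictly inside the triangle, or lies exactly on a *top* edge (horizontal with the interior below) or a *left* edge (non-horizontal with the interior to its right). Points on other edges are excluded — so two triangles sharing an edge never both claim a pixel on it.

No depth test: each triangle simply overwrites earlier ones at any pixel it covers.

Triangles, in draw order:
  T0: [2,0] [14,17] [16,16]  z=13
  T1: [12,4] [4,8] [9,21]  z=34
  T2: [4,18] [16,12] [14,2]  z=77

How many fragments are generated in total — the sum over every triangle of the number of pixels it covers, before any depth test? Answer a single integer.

T0:
  2·area = 46  (B↔C swapped to make it positive)
  edge (2, 0)→(16, 16): d=(14,16) right/bottom  bias=-1
  edge (16, 16)→(14, 17): d=(-2,1) right/bottom  bias=-1
  edge (14, 17)→(2, 0): d=(-12,-17) top-left  bias=+0
    (3,3)@(7, 7): e=[18,27,1] → X
    (4,3)@(9, 7): e=[-14,25,35] → .
    (3,4)@(7, 9): e=[46,23,-23] → .
    (4,4)@(9, 9): e=[14,21,11] → X
    (5,4)@(11, 9): e=[-18,19,45] → .
    (4,5)@(9, 11): e=[42,17,-13] → .
    (5,5)@(11, 11): e=[10,15,21] → X
    (6,5)@(13, 11): e=[-22,13,55] → .
    (5,6)@(11, 13): e=[38,11,-3] → .
    (6,6)@(13, 13): e=[6,9,31] → X
    (7,6)@(15, 13): e=[-26,7,65] → .
    (6,7)@(13, 15): e=[34,5,7] → X
  covered (6 px):
    . . . . . . . . .
    . . . . . . . . .
    . . . . . . . . .
    . . . X . . . . .
    . . . . X . . . .
    . . . . . X . . .
    . . . . . . X . .
    . . . . . . X X .
    . . . . . . . . .
    . . . . . . . . .
    . . . . . . . . .
    . . . . . . . . .
T1:
  2·area = 124  (B↔C swapped to make it positive)
  edge (12, 4)→(9, 21): d=(-3,17) right/bottom  bias=-1
  edge (9, 21)→(4, 8): d=(-5,-13) top-left  bias=+0
  edge (4, 8)→(12, 4): d=(8,-4) top-left  bias=+0
    (5,2)@(11, 5): e=[14,106,4] → X
    (6,2)@(13, 5): e=[-20,132,12] → .
    (3,3)@(7, 7): e=[76,44,4] → X
    (4,3)@(9, 7): e=[42,70,12] → X
    (6,3)@(13, 7): e=[-26,122,28] → .
    (2,4)@(5, 9): e=[104,8,12] → X
    (6,4)@(13, 9): e=[-32,112,44] → .
    (2,5)@(5, 11): e=[98,-2,28] → .
    (3,5)@(7, 11): e=[64,24,36] → X
    (5,5)@(11, 11): e=[-4,76,52] → .
    (3,6)@(7, 13): e=[58,14,52] → X
    (5,6)@(11, 13): e=[-10,66,68] → .
    (4,10)@(9, 21): e=[0,0,124] → .  [on edge]
  covered (16 px):
    . . . . . . . . .
    . . . . . . . . .
    . . . . . X . . .
    . . . X X X . . .
    . . X X X X . . .
    . . . X X . . . .
    . . . X X . . . .
    . . . X X . . . .
    . . . . X . . . .
    . . . . X . . . .
    . . . . . . . . .
    . . . . . . . . .
T2:
  2·area = 132  (B↔C swapped to make it positive)
  edge (4, 18)→(14, 2): d=(10,-16) top-left  bias=+0
  edge (14, 2)→(16, 12): d=(2,10) right/bottom  bias=-1
  edge (16, 12)→(4, 18): d=(-12,6) right/bottom  bias=-1
    (6,2)@(13, 5): e=[14,16,102] → X
    (7,2)@(15, 5): e=[46,-4,90] → .
    (5,3)@(11, 7): e=[2,40,90] → X
    (7,3)@(15, 7): e=[66,0,66] → .  [on edge]
    (5,4)@(11, 9): e=[22,44,66] → X
    (7,4)@(15, 9): e=[86,4,42] → X
    (8,4)@(17, 9): e=[118,-16,30] → .
    (4,5)@(9, 11): e=[10,68,54] → X
    (8,5)@(17, 11): e=[138,-12,6] → .
    (4,6)@(9, 13): e=[30,72,30] → X
    (7,6)@(15, 13): e=[126,12,-6] → .
    (3,7)@(7, 15): e=[18,96,18] → X
    (8,8)@(17, 17): e=[198,0,-66] → .  [on edge]
  covered (16 px):
    . . . . . . . . .
    . . . . . . . . .
    . . . . . . X . .
    . . . . . X X . .
    . . . . . X X X .
    . . . . X X X X .
    . . . . X X X . .
    . . . X X . . . .
    . . X . . . . . .
    . . . . . . . . .
    . . . . . . . . .
    . . . . . . . . .

Final: 38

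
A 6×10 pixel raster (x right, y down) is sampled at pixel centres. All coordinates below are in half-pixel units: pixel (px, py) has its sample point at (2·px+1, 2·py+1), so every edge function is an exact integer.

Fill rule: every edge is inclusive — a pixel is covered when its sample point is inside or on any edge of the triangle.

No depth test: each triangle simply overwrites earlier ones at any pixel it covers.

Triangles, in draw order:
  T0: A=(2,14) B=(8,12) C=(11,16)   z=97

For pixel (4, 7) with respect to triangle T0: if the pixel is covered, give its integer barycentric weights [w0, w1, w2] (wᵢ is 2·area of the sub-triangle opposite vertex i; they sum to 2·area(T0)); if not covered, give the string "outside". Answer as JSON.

T0:
  2·area = 30
  edge (2, 14)→(8, 12): d=(6,-2) inclusive
  edge (8, 12)→(11, 16): d=(3,4) inclusive
  edge (11, 16)→(2, 14): d=(-9,-2) inclusive
    (5,5)@(11, 11): e=[0,-15,45] → .  [on edge]
    (2,6)@(5, 13): e=[0,15,15] → X  [on edge]
    (3,6)@(7, 13): e=[4,7,19] → X
    (4,6)@(9, 13): e=[8,-1,23] → .
    (2,7)@(5, 15): e=[12,21,-3] → .
    (3,7)@(7, 15): e=[16,13,1] → X
    (4,7)@(9, 15): e=[20,5,5] → X
    (5,7)@(11, 15): e=[24,-3,9] → .
    (3,8)@(7, 17): e=[28,19,-17] → .
    (4,8)@(9, 17): e=[32,11,-13] → .
  covered (4 px):
    . . . . . .
    . . . . . .
    . . . . . .
    . . . . . .
    . . . . . .
    . . . . . .
    . . X X . .
    . . . X X .
    . . . . . .
    . . . . . .

Final: [5,5,20]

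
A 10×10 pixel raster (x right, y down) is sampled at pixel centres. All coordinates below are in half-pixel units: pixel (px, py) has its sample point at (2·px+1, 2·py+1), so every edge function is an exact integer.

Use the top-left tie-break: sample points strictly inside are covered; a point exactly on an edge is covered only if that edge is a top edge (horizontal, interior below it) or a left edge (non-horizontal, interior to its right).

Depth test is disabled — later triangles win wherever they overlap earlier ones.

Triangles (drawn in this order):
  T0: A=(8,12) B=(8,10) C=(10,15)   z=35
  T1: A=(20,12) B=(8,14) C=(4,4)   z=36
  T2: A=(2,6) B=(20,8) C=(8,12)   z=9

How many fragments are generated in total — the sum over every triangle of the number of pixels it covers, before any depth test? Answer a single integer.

T0:
  2·area = 4
  edge (8, 12)→(8, 10): d=(0,-2) top-left  bias=+0
  edge (8, 10)→(10, 15): d=(2,5) right/bottom  bias=-1
  edge (10, 15)→(8, 12): d=(-2,-3) top-left  bias=+0
    (4,6)@(9, 13): e=[2,1,1] → █
    (5,6)@(11, 13): e=[6,-9,7] → ·
    (4,7)@(9, 15): e=[2,5,-3] → ·
  covered (1 px):
    · · · · · · · · · ·
    · · · · · · · · · ·
    · · · · · · · · · ·
    · · · · · · · · · ·
    · · · · · · · · · ·
    · · · · · · · · · ·
    · · · · █ · · · · ·
    · · · · · · · · · ·
    · · · · · · · · · ·
    · · · · · · · · · ·
T1:
  2·area = 128
  edge (20, 12)→(8, 14): d=(-12,2) right/bottom  bias=-1
  edge (8, 14)→(4, 4): d=(-4,-10) top-left  bias=+0
  edge (4, 4)→(20, 12): d=(16,8) right/bottom  bias=-1
    (2,2)@(5, 5): e=[114,6,8] → █
    (3,2)@(7, 5): e=[110,26,-8] → ·
    (2,3)@(5, 7): e=[90,-2,40] → ·
    (3,3)@(7, 7): e=[86,18,24] → █
    (4,3)@(9, 7): e=[82,38,8] → █
    (5,3)@(11, 7): e=[78,58,-8] → ·
    (3,4)@(7, 9): e=[62,10,56] → █
    (5,4)@(11, 9): e=[54,50,24] → █
    (6,4)@(13, 9): e=[50,70,8] → █
    (7,4)@(15, 9): e=[46,90,-8] → ·
    (3,5)@(7, 11): e=[38,2,88] → █
    (7,5)@(15, 11): e=[22,82,24] → █
  covered (16 px):
    · · · · · · · · · ·
    · · · · · · · · · ·
    · · █ · · · · · · ·
    · · · █ █ · · · · ·
    · · · █ █ █ █ · · ·
    · · · █ █ █ █ █ █ ·
    · · · · █ █ █ · · ·
    · · · · · · · · · ·
    · · · · · · · · · ·
    · · · · · · · · · ·
T2:
  2·area = 96
  edge (2, 6)→(20, 8): d=(18,2) right/bottom  bias=-1
  edge (20, 8)→(8, 12): d=(-12,4) right/bottom  bias=-1
  edge (8, 12)→(2, 6): d=(-6,-6) top-left  bias=+0
    (0,2)@(1, 5): e=[-16,112,0] → ·  [on edge]
    (1,3)@(3, 7): e=[16,80,0] → █  [on edge]
    (2,3)@(5, 7): e=[12,72,12] → █
    (3,3)@(7, 7): e=[8,64,24] → █
    (4,3)@(9, 7): e=[4,56,36] → █
    (5,3)@(11, 7): e=[0,48,48] → ·  [on edge]
    (1,4)@(3, 9): e=[52,56,-12] → ·
    (2,4)@(5, 9): e=[48,48,0] → █  [on edge]
    (5,4)@(11, 9): e=[36,24,36] → █
    (6,4)@(13, 9): e=[32,16,48] → █
    (7,4)@(15, 9): e=[28,8,60] → █
    (8,4)@(17, 9): e=[24,0,72] → ·  [on edge]
    (3,5)@(7, 11): e=[80,16,0] → █  [on edge]
    (5,5)@(11, 11): e=[72,0,24] → ·  [on edge]
    (2,6)@(5, 13): e=[120,0,-24] → ·  [on edge]
    (4,6)@(9, 13): e=[112,-16,0] → ·  [on edge]
    (5,7)@(11, 15): e=[144,-48,0] → ·  [on edge]
    (6,8)@(13, 17): e=[176,-80,0] → ·  [on edge]
    (7,9)@(15, 19): e=[208,-112,0] → ·  [on edge]
  covered (12 px):
    · · · · · · · · · ·
    · · · · · · · · · ·
    · · · · · · · · · ·
    · █ █ █ █ · · · · ·
    · · █ █ █ █ █ █ · ·
    · · · █ █ · · · · ·
    · · · · · · · · · ·
    · · · · · · · · · ·
    · · · · · · · · · ·
    · · · · · · · · · ·

Answer: 29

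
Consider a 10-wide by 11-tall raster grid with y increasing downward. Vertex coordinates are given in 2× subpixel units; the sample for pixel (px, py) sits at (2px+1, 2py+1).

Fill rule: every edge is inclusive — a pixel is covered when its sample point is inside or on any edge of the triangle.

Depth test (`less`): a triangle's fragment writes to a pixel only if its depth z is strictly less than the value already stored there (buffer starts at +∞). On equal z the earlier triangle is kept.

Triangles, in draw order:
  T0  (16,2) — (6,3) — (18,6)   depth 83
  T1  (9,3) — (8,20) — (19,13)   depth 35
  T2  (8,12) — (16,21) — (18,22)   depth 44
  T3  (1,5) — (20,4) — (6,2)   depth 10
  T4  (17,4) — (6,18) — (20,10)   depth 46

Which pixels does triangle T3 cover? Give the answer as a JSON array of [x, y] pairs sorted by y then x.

T0:
  2·area = 42  (B↔C swapped to make it positive)
  edge (16, 2)→(18, 6): d=(2,4) inclusive
  edge (18, 6)→(6, 3): d=(-12,-3) inclusive
  edge (6, 3)→(16, 2): d=(10,-1) inclusive
    (3,1)@(7, 3): e=[38,3,1] → #
    (4,1)@(9, 3): e=[30,9,3] → #
    (5,1)@(11, 3): e=[22,15,5] → #
    (6,1)@(13, 3): e=[14,21,7] → #
    (7,1)@(15, 3): e=[6,27,9] → #
    (8,1)@(17, 3): e=[-2,33,11] → ·
    (3,2)@(7, 5): e=[42,-21,21] → ·
    (4,2)@(9, 5): e=[34,-15,23] → ·
    (5,2)@(11, 5): e=[26,-9,25] → ·
    (6,2)@(13, 5): e=[18,-3,27] → ·
    (7,2)@(15, 5): e=[10,3,29] → #
    (8,2)@(17, 5): e=[2,9,31] → #
  covered (7 px):
    · · · · · · · · · ·
    · · · # # # # # · ·
    · · · · · · · # # ·
    · · · · · · · · · ·
    · · · · · · · · · ·
    · · · · · · · · · ·
    · · · · · · · · · ·
    · · · · · · · · · ·
    · · · · · · · · · ·
    · · · · · · · · · ·
    · · · · · · · · · ·
T1:
  2·area = 180  (B↔C swapped to make it positive)
  edge (9, 3)→(19, 13): d=(10,10) inclusive
  edge (19, 13)→(8, 20): d=(-11,7) inclusive
  edge (8, 20)→(9, 3): d=(1,-17) inclusive
    (3,0)@(7, 1): e=[0,216,-36] → ·  [on edge]
    (4,1)@(9, 3): e=[0,180,0] → #  [on edge]
    (5,1)@(11, 3): e=[-20,166,34] → ·
    (4,2)@(9, 5): e=[20,158,2] → #
    (5,2)@(11, 5): e=[0,144,36] → #  [on edge]
    (6,2)@(13, 5): e=[-20,130,70] → ·
    (4,3)@(9, 7): e=[40,136,4] → #
    (6,3)@(13, 7): e=[0,108,72] → #  [on edge]
    (7,3)@(15, 7): e=[-20,94,106] → ·
    (4,4)@(9, 9): e=[60,114,6] → #
    (7,4)@(15, 9): e=[0,72,108] → #  [on edge]
    (8,4)@(17, 9): e=[-20,58,142] → ·
    (8,5)@(17, 11): e=[0,36,144] → #  [on edge]
    (9,6)@(19, 13): e=[0,0,180] → #  [on edge]
  covered (28 px):
    · · · · · · · · · ·
    · · · · # · · · · ·
    · · · · # # · · · ·
    · · · · # # # · · ·
    · · · · # # # # · ·
    · · · · # # # # # ·
    · · · · # # # # # #
    · · · · # # # # · ·
    · · · · # # · · · ·
    · · · · # · · · · ·
    · · · · · · · · · ·
T2:
  2·area = 10  (B↔C swapped to make it positive)
  edge (8, 12)→(18, 22): d=(10,10) inclusive
  edge (18, 22)→(16, 21): d=(-2,-1) inclusive
  edge (16, 21)→(8, 12): d=(-8,-9) inclusive
    (0,2)@(1, 5): e=[0,17,-7] → ·  [on edge]
    (1,3)@(3, 7): e=[0,15,-5] → ·  [on edge]
    (2,4)@(5, 9): e=[0,13,-3] → ·  [on edge]
    (3,5)@(7, 11): e=[0,11,-1] → ·  [on edge]
    (4,6)@(9, 13): e=[0,9,1] → #  [on edge]
    (5,6)@(11, 13): e=[-20,11,19] → ·
    (4,7)@(9, 15): e=[20,5,-15] → ·
    (5,7)@(11, 15): e=[0,7,3] → #  [on edge]
    (6,7)@(13, 15): e=[-20,9,21] → ·
    (5,8)@(11, 17): e=[20,3,-13] → ·
    (6,8)@(13, 17): e=[0,5,5] → #  [on edge]
    (7,8)@(15, 17): e=[-20,7,23] → ·
    (7,9)@(15, 19): e=[0,3,7] → #  [on edge]
    (8,10)@(17, 21): e=[0,1,9] → #  [on edge]
  covered (5 px):
    · · · · · · · · · ·
    · · · · · · · · · ·
    · · · · · · · · · ·
    · · · · · · · · · ·
    · · · · · · · · · ·
    · · · · · · · · · ·
    · · · · # · · · · ·
    · · · · · # · · · ·
    · · · · · · # · · ·
    · · · · · · · # · ·
    · · · · · · · · # ·
T3:
  2·area = 52  (B↔C swapped to make it positive)
  edge (1, 5)→(6, 2): d=(5,-3) inclusive
  edge (6, 2)→(20, 4): d=(14,2) inclusive
  edge (20, 4)→(1, 5): d=(-19,1) inclusive
    (2,1)@(5, 3): e=[2,16,34] → #
    (3,1)@(7, 3): e=[8,12,32] → #
    (4,1)@(9, 3): e=[14,8,30] → #
    (5,1)@(11, 3): e=[20,4,28] → #
    (6,1)@(13, 3): e=[26,0,26] → #  [on edge]
    (7,1)@(15, 3): e=[32,-4,24] → ·
    (0,2)@(1, 5): e=[0,52,0] → #  [on edge]
    (1,2)@(3, 5): e=[6,48,-2] → ·
    (2,2)@(5, 5): e=[12,44,-4] → ·
    (3,2)@(7, 5): e=[18,40,-6] → ·
    (4,2)@(9, 5): e=[24,36,-8] → ·
    (5,2)@(11, 5): e=[30,32,-10] → ·
  covered (6 px):
    · · · · · · · · · ·
    · · # # # # # · · ·
    # · · · · · · · · ·
    · · · · · · · · · ·
    · · · · · · · · · ·
    · · · · · · · · · ·
    · · · · · · · · · ·
    · · · · · · · · · ·
    · · · · · · · · · ·
    · · · · · · · · · ·
    · · · · · · · · · ·
T4:
  2·area = 108  (B↔C swapped to make it positive)
  edge (17, 4)→(20, 10): d=(3,6) inclusive
  edge (20, 10)→(6, 18): d=(-14,8) inclusive
  edge (6, 18)→(17, 4): d=(11,-14) inclusive
    (8,2)@(17, 5): e=[3,94,11] → #
    (9,2)@(19, 5): e=[-9,78,39] → ·
    (7,3)@(15, 7): e=[21,82,5] → #
    (9,3)@(19, 7): e=[-3,50,61] → ·
    (7,4)@(15, 9): e=[27,54,27] → #
    (9,4)@(19, 9): e=[3,22,83] → #
    (6,5)@(13, 11): e=[45,42,21] → #
    (9,5)@(19, 11): e=[9,-6,105] → ·
    (5,6)@(11, 13): e=[63,30,15] → #
    (7,6)@(15, 13): e=[39,-2,71] → ·
    (8,6)@(17, 13): e=[27,-18,99] → ·
    (4,7)@(9, 15): e=[81,18,9] → #
  covered (14 px):
    · · · · · · · · · ·
    · · · · · · · · · ·
    · · · · · · · · # ·
    · · · · · · · # # ·
    · · · · · · · # # #
    · · · · · · # # # ·
    · · · · · # # · · ·
    · · · · # # · · · ·
    · · · # · · · · · ·
    · · · · · · · · · ·
    · · · · · · · · · ·

Result: [[2,1],[3,1],[4,1],[5,1],[6,1],[0,2]]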